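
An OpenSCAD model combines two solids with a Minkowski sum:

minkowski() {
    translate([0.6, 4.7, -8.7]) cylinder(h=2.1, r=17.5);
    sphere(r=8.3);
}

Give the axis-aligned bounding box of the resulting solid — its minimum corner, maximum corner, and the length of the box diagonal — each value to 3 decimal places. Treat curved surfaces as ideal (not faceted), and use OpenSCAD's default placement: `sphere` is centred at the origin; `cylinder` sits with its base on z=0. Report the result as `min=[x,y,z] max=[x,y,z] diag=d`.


min=[-25.200,-21.100,-17.000] max=[26.400,30.500,1.700] diag=75.331

A = translate([0.6, 4.7, -8.7]) cylinder(h=2.1, r=17.5) → bbox [-16.9,-12.8,-8.7] .. [18.1,22.2,-6.6]
B = sphere(r=8.3) → bbox [-8.3,-8.3,-8.3] .. [8.3,8.3,8.3]
lo = A.lo+B.lo = [-16.9-8.3, -12.8-8.3, -8.7-8.3] = [-25.200,-21.100,-17.000]
hi = A.hi+B.hi = [18.1+8.3, 22.2+8.3, -6.6+8.3] = [26.400,30.500,1.700]
diag = √(51.6²+51.6²+18.7²) = √5674.81 = 75.331


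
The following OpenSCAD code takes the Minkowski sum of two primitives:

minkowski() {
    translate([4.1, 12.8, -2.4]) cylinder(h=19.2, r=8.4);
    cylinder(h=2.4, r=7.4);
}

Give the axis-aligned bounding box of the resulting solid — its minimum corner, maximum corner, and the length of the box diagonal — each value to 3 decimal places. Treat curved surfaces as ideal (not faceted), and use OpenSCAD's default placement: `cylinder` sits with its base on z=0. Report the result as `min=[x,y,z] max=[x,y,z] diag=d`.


A = translate([4.1, 12.8, -2.4]) cylinder(h=19.2, r=8.4) → bbox [-4.3,4.4,-2.4] .. [12.5,21.2,16.8]
B = cylinder(h=2.4, r=7.4) → bbox [-7.4,-7.4,0] .. [7.4,7.4,2.4]
lo = A.lo+B.lo = [-4.3-7.4, 4.4-7.4, -2.4+0] = [-11.700,-3.000,-2.400]
hi = A.hi+B.hi = [12.5+7.4, 21.2+7.4, 16.8+2.4] = [19.900,28.600,19.200]
diag = √(31.6²+31.6²+21.6²) = √2463.68 = 49.635

min=[-11.700,-3.000,-2.400] max=[19.900,28.600,19.200] diag=49.635


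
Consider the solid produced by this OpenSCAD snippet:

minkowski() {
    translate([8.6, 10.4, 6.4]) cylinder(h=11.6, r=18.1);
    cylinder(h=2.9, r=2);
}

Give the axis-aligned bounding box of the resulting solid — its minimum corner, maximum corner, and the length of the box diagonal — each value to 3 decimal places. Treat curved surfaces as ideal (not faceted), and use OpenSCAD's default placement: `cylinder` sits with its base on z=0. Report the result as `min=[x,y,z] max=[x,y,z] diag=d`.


min=[-11.500,-9.700,6.400] max=[28.700,30.500,20.900] diag=58.671

A = translate([8.6, 10.4, 6.4]) cylinder(h=11.6, r=18.1) → bbox [-9.5,-7.7,6.4] .. [26.7,28.5,18]
B = cylinder(h=2.9, r=2) → bbox [-2,-2,0] .. [2,2,2.9]
lo = A.lo+B.lo = [-9.5-2, -7.7-2, 6.4+0] = [-11.500,-9.700,6.400]
hi = A.hi+B.hi = [26.7+2, 28.5+2, 18+2.9] = [28.700,30.500,20.900]
diag = √(40.2²+40.2²+14.5²) = √3442.33 = 58.671


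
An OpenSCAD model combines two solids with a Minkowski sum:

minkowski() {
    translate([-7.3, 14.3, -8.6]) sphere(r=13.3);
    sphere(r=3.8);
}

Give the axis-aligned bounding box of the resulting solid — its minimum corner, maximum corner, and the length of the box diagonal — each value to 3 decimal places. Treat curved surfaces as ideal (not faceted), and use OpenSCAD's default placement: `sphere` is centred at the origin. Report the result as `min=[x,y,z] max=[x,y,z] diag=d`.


A = translate([-7.3, 14.3, -8.6]) sphere(r=13.3) → bbox [-20.6,1,-21.9] .. [6,27.6,4.7]
B = sphere(r=3.8) → bbox [-3.8,-3.8,-3.8] .. [3.8,3.8,3.8]
lo = A.lo+B.lo = [-20.6-3.8, 1-3.8, -21.9-3.8] = [-24.400,-2.800,-25.700]
hi = A.hi+B.hi = [6+3.8, 27.6+3.8, 4.7+3.8] = [9.800,31.400,8.500]
diag = √(34.2²+34.2²+34.2²) = √3508.92 = 59.236

min=[-24.400,-2.800,-25.700] max=[9.800,31.400,8.500] diag=59.236


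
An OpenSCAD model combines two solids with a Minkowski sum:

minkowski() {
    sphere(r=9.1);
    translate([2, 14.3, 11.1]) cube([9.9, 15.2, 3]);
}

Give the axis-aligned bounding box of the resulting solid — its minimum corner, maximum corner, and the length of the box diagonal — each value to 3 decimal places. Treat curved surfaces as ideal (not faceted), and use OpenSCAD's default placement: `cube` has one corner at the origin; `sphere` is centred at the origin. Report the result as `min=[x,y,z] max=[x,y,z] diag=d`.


A = translate([2, 14.3, 11.1]) cube([9.9, 15.2, 3]) → bbox [2,14.3,11.1] .. [11.9,29.5,14.1]
B = sphere(r=9.1) → bbox [-9.1,-9.1,-9.1] .. [9.1,9.1,9.1]
lo = A.lo+B.lo = [2-9.1, 14.3-9.1, 11.1-9.1] = [-7.100,5.200,2.000]
hi = A.hi+B.hi = [11.9+9.1, 29.5+9.1, 14.1+9.1] = [21.000,38.600,23.200]
diag = √(28.1²+33.4²+21.2²) = √2354.61 = 48.524

min=[-7.100,5.200,2.000] max=[21.000,38.600,23.200] diag=48.524


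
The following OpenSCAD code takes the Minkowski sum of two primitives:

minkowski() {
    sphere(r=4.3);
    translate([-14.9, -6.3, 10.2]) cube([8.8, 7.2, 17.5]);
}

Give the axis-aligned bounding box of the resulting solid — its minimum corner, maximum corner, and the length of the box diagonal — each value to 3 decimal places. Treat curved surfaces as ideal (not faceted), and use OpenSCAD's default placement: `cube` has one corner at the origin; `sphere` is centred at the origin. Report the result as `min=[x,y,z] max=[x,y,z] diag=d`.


min=[-19.200,-10.600,5.900] max=[-1.800,5.200,32.000] diag=35.123

A = translate([-14.9, -6.3, 10.2]) cube([8.8, 7.2, 17.5]) → bbox [-14.9,-6.3,10.2] .. [-6.1,0.9,27.7]
B = sphere(r=4.3) → bbox [-4.3,-4.3,-4.3] .. [4.3,4.3,4.3]
lo = A.lo+B.lo = [-14.9-4.3, -6.3-4.3, 10.2-4.3] = [-19.200,-10.600,5.900]
hi = A.hi+B.hi = [-6.1+4.3, 0.9+4.3, 27.7+4.3] = [-1.800,5.200,32.000]
diag = √(17.4²+15.8²+26.1²) = √1233.61 = 35.123


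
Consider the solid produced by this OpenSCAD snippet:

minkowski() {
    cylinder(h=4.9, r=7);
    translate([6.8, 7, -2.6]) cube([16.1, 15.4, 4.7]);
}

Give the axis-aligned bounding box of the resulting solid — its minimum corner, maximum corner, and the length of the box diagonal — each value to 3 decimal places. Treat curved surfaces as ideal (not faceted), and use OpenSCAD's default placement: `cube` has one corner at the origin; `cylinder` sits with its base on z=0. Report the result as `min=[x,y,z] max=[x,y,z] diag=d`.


A = translate([6.8, 7, -2.6]) cube([16.1, 15.4, 4.7]) → bbox [6.8,7,-2.6] .. [22.9,22.4,2.1]
B = cylinder(h=4.9, r=7) → bbox [-7,-7,0] .. [7,7,4.9]
lo = A.lo+B.lo = [6.8-7, 7-7, -2.6+0] = [-0.200,0.000,-2.600]
hi = A.hi+B.hi = [22.9+7, 22.4+7, 2.1+4.9] = [29.900,29.400,7.000]
diag = √(30.1²+29.4²+9.6²) = √1862.53 = 43.157

min=[-0.200,0.000,-2.600] max=[29.900,29.400,7.000] diag=43.157


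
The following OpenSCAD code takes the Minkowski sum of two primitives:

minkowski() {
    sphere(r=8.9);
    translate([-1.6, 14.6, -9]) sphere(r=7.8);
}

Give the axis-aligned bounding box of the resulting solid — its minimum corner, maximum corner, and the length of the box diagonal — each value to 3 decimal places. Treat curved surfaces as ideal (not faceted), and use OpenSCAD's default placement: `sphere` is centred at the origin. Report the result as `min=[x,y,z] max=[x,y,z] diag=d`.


A = translate([-1.6, 14.6, -9]) sphere(r=7.8) → bbox [-9.4,6.8,-16.8] .. [6.2,22.4,-1.2]
B = sphere(r=8.9) → bbox [-8.9,-8.9,-8.9] .. [8.9,8.9,8.9]
lo = A.lo+B.lo = [-9.4-8.9, 6.8-8.9, -16.8-8.9] = [-18.300,-2.100,-25.700]
hi = A.hi+B.hi = [6.2+8.9, 22.4+8.9, -1.2+8.9] = [15.100,31.300,7.700]
diag = √(33.4²+33.4²+33.4²) = √3346.68 = 57.850

min=[-18.300,-2.100,-25.700] max=[15.100,31.300,7.700] diag=57.850


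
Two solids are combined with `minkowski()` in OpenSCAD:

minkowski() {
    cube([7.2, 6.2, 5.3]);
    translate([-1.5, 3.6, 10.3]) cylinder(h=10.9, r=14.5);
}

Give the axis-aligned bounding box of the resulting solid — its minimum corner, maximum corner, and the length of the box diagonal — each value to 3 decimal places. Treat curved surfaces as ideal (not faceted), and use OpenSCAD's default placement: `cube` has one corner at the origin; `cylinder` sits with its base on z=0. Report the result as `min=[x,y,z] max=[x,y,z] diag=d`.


min=[-16.000,-10.900,10.300] max=[20.200,24.300,26.500] diag=53.028

A = translate([-1.5, 3.6, 10.3]) cylinder(h=10.9, r=14.5) → bbox [-16,-10.9,10.3] .. [13,18.1,21.2]
B = cube([7.2, 6.2, 5.3]) → bbox [0,0,0] .. [7.2,6.2,5.3]
lo = A.lo+B.lo = [-16+0, -10.9+0, 10.3+0] = [-16.000,-10.900,10.300]
hi = A.hi+B.hi = [13+7.2, 18.1+6.2, 21.2+5.3] = [20.200,24.300,26.500]
diag = √(36.2²+35.2²+16.2²) = √2811.92 = 53.028


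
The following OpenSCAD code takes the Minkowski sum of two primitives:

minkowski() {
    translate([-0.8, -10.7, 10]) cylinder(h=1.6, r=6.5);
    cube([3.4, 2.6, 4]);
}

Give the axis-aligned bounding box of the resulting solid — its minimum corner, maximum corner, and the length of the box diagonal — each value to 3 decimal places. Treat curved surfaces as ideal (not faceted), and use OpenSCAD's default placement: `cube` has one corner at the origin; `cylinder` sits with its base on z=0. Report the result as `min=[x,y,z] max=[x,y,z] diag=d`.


min=[-7.300,-17.200,10.000] max=[9.100,-1.600,15.600] diag=23.317

A = translate([-0.8, -10.7, 10]) cylinder(h=1.6, r=6.5) → bbox [-7.3,-17.2,10] .. [5.7,-4.2,11.6]
B = cube([3.4, 2.6, 4]) → bbox [0,0,0] .. [3.4,2.6,4]
lo = A.lo+B.lo = [-7.3+0, -17.2+0, 10+0] = [-7.300,-17.200,10.000]
hi = A.hi+B.hi = [5.7+3.4, -4.2+2.6, 11.6+4] = [9.100,-1.600,15.600]
diag = √(16.4²+15.6²+5.6²) = √543.68 = 23.317


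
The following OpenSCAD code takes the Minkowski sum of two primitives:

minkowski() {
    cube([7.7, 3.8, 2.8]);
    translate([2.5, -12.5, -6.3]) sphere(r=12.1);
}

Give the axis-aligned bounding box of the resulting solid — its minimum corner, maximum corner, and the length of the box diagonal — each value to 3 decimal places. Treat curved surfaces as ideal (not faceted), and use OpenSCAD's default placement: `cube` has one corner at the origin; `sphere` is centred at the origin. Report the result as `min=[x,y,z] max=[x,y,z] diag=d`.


min=[-9.600,-24.600,-18.400] max=[22.300,3.400,8.600] diag=50.305

A = translate([2.5, -12.5, -6.3]) sphere(r=12.1) → bbox [-9.6,-24.6,-18.4] .. [14.6,-0.4,5.8]
B = cube([7.7, 3.8, 2.8]) → bbox [0,0,0] .. [7.7,3.8,2.8]
lo = A.lo+B.lo = [-9.6+0, -24.6+0, -18.4+0] = [-9.600,-24.600,-18.400]
hi = A.hi+B.hi = [14.6+7.7, -0.4+3.8, 5.8+2.8] = [22.300,3.400,8.600]
diag = √(31.9²+28²+27²) = √2530.61 = 50.305


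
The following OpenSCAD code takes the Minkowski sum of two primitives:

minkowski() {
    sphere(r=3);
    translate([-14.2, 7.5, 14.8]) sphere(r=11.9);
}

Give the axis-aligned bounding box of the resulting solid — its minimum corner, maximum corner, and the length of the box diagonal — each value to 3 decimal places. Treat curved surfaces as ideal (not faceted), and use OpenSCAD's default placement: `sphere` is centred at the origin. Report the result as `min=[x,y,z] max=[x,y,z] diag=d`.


A = translate([-14.2, 7.5, 14.8]) sphere(r=11.9) → bbox [-26.1,-4.4,2.9] .. [-2.3,19.4,26.7]
B = sphere(r=3) → bbox [-3,-3,-3] .. [3,3,3]
lo = A.lo+B.lo = [-26.1-3, -4.4-3, 2.9-3] = [-29.100,-7.400,-0.100]
hi = A.hi+B.hi = [-2.3+3, 19.4+3, 26.7+3] = [0.700,22.400,29.700]
diag = √(29.8²+29.8²+29.8²) = √2664.12 = 51.615

min=[-29.100,-7.400,-0.100] max=[0.700,22.400,29.700] diag=51.615


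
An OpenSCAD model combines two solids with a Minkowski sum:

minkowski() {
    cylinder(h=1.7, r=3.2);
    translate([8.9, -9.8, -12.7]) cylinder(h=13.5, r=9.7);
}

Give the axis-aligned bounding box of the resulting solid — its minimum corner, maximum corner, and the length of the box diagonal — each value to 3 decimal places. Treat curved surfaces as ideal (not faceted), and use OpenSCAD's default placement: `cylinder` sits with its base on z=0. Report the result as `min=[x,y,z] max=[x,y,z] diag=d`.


min=[-4.000,-22.700,-12.700] max=[21.800,3.100,2.500] diag=39.526

A = translate([8.9, -9.8, -12.7]) cylinder(h=13.5, r=9.7) → bbox [-0.8,-19.5,-12.7] .. [18.6,-0.1,0.8]
B = cylinder(h=1.7, r=3.2) → bbox [-3.2,-3.2,0] .. [3.2,3.2,1.7]
lo = A.lo+B.lo = [-0.8-3.2, -19.5-3.2, -12.7+0] = [-4.000,-22.700,-12.700]
hi = A.hi+B.hi = [18.6+3.2, -0.1+3.2, 0.8+1.7] = [21.800,3.100,2.500]
diag = √(25.8²+25.8²+15.2²) = √1562.32 = 39.526


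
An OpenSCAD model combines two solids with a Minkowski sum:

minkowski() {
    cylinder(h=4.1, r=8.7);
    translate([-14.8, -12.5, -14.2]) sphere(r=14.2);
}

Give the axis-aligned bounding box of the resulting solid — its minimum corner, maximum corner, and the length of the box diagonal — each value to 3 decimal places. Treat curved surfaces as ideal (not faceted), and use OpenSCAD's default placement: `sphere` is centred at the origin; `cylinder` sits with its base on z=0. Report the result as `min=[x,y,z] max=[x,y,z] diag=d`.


min=[-37.700,-35.400,-28.400] max=[8.100,10.400,4.100] diag=72.467

A = translate([-14.8, -12.5, -14.2]) sphere(r=14.2) → bbox [-29,-26.7,-28.4] .. [-0.6,1.7,0]
B = cylinder(h=4.1, r=8.7) → bbox [-8.7,-8.7,0] .. [8.7,8.7,4.1]
lo = A.lo+B.lo = [-29-8.7, -26.7-8.7, -28.4+0] = [-37.700,-35.400,-28.400]
hi = A.hi+B.hi = [-0.6+8.7, 1.7+8.7, 0+4.1] = [8.100,10.400,4.100]
diag = √(45.8²+45.8²+32.5²) = √5251.53 = 72.467


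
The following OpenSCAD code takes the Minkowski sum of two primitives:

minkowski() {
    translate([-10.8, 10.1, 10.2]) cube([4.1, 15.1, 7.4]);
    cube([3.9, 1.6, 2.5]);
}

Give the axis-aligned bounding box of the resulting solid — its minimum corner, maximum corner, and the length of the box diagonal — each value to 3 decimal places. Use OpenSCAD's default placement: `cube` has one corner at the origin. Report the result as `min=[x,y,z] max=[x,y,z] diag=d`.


min=[-10.800,10.100,10.200] max=[-2.800,26.800,20.100] diag=20.998

A = translate([-10.8, 10.1, 10.2]) cube([4.1, 15.1, 7.4]) → bbox [-10.8,10.1,10.2] .. [-6.7,25.2,17.6]
B = cube([3.9, 1.6, 2.5]) → bbox [0,0,0] .. [3.9,1.6,2.5]
lo = A.lo+B.lo = [-10.8+0, 10.1+0, 10.2+0] = [-10.800,10.100,10.200]
hi = A.hi+B.hi = [-6.7+3.9, 25.2+1.6, 17.6+2.5] = [-2.800,26.800,20.100]
diag = √(8²+16.7²+9.9²) = √440.9 = 20.998


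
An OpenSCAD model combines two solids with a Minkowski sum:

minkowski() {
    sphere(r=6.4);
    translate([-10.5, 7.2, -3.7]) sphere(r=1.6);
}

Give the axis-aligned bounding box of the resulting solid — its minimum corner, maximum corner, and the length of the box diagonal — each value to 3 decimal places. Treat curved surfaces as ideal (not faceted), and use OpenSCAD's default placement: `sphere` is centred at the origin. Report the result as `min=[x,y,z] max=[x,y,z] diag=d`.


min=[-18.500,-0.800,-11.700] max=[-2.500,15.200,4.300] diag=27.713

A = translate([-10.5, 7.2, -3.7]) sphere(r=1.6) → bbox [-12.1,5.6,-5.3] .. [-8.9,8.8,-2.1]
B = sphere(r=6.4) → bbox [-6.4,-6.4,-6.4] .. [6.4,6.4,6.4]
lo = A.lo+B.lo = [-12.1-6.4, 5.6-6.4, -5.3-6.4] = [-18.500,-0.800,-11.700]
hi = A.hi+B.hi = [-8.9+6.4, 8.8+6.4, -2.1+6.4] = [-2.500,15.200,4.300]
diag = √(16²+16²+16²) = √768 = 27.713


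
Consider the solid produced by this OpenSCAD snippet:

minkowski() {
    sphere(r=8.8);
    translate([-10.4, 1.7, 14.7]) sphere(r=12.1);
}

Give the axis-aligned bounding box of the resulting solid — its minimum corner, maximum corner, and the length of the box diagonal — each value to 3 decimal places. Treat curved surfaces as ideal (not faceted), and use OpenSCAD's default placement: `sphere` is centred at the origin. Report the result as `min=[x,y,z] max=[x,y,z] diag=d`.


A = translate([-10.4, 1.7, 14.7]) sphere(r=12.1) → bbox [-22.5,-10.4,2.6] .. [1.7,13.8,26.8]
B = sphere(r=8.8) → bbox [-8.8,-8.8,-8.8] .. [8.8,8.8,8.8]
lo = A.lo+B.lo = [-22.5-8.8, -10.4-8.8, 2.6-8.8] = [-31.300,-19.200,-6.200]
hi = A.hi+B.hi = [1.7+8.8, 13.8+8.8, 26.8+8.8] = [10.500,22.600,35.600]
diag = √(41.8²+41.8²+41.8²) = √5241.72 = 72.400

min=[-31.300,-19.200,-6.200] max=[10.500,22.600,35.600] diag=72.400


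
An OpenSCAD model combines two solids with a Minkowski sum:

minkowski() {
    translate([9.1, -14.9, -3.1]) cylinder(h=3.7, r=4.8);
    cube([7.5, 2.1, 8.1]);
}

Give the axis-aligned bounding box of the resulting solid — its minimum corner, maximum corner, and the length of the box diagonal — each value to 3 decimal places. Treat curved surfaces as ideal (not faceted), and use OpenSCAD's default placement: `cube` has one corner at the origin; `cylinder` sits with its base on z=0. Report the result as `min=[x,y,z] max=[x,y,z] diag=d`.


A = translate([9.1, -14.9, -3.1]) cylinder(h=3.7, r=4.8) → bbox [4.3,-19.7,-3.1] .. [13.9,-10.1,0.6]
B = cube([7.5, 2.1, 8.1]) → bbox [0,0,0] .. [7.5,2.1,8.1]
lo = A.lo+B.lo = [4.3+0, -19.7+0, -3.1+0] = [4.300,-19.700,-3.100]
hi = A.hi+B.hi = [13.9+7.5, -10.1+2.1, 0.6+8.1] = [21.400,-8.000,8.700]
diag = √(17.1²+11.7²+11.8²) = √568.54 = 23.844

min=[4.300,-19.700,-3.100] max=[21.400,-8.000,8.700] diag=23.844


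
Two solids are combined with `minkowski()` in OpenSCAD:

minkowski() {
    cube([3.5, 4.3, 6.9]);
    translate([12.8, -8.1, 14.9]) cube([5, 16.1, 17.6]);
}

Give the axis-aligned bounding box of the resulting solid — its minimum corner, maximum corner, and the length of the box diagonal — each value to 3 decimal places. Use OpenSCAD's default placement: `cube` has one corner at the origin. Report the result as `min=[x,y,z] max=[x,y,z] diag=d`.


min=[12.800,-8.100,14.900] max=[21.300,12.300,39.400] diag=32.995

A = translate([12.8, -8.1, 14.9]) cube([5, 16.1, 17.6]) → bbox [12.8,-8.1,14.9] .. [17.8,8,32.5]
B = cube([3.5, 4.3, 6.9]) → bbox [0,0,0] .. [3.5,4.3,6.9]
lo = A.lo+B.lo = [12.8+0, -8.1+0, 14.9+0] = [12.800,-8.100,14.900]
hi = A.hi+B.hi = [17.8+3.5, 8+4.3, 32.5+6.9] = [21.300,12.300,39.400]
diag = √(8.5²+20.4²+24.5²) = √1088.66 = 32.995


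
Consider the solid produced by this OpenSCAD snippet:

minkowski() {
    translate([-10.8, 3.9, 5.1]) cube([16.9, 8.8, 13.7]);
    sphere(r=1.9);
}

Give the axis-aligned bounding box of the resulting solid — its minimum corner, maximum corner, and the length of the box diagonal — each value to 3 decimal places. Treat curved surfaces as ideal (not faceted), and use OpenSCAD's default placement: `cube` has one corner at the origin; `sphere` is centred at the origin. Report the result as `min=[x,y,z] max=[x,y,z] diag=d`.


A = translate([-10.8, 3.9, 5.1]) cube([16.9, 8.8, 13.7]) → bbox [-10.8,3.9,5.1] .. [6.1,12.7,18.8]
B = sphere(r=1.9) → bbox [-1.9,-1.9,-1.9] .. [1.9,1.9,1.9]
lo = A.lo+B.lo = [-10.8-1.9, 3.9-1.9, 5.1-1.9] = [-12.700,2.000,3.200]
hi = A.hi+B.hi = [6.1+1.9, 12.7+1.9, 18.8+1.9] = [8.000,14.600,20.700]
diag = √(20.7²+12.6²+17.5²) = √893.5 = 29.891

min=[-12.700,2.000,3.200] max=[8.000,14.600,20.700] diag=29.891


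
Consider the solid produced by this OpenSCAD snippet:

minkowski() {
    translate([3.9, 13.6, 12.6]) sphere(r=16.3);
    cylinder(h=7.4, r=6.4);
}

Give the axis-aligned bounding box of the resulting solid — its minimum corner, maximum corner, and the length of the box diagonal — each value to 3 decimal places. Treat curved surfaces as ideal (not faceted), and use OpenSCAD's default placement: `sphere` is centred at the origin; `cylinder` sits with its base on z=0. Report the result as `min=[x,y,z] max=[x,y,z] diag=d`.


min=[-18.800,-9.100,-3.700] max=[26.600,36.300,36.300] diag=75.646

A = translate([3.9, 13.6, 12.6]) sphere(r=16.3) → bbox [-12.4,-2.7,-3.7] .. [20.2,29.9,28.9]
B = cylinder(h=7.4, r=6.4) → bbox [-6.4,-6.4,0] .. [6.4,6.4,7.4]
lo = A.lo+B.lo = [-12.4-6.4, -2.7-6.4, -3.7+0] = [-18.800,-9.100,-3.700]
hi = A.hi+B.hi = [20.2+6.4, 29.9+6.4, 28.9+7.4] = [26.600,36.300,36.300]
diag = √(45.4²+45.4²+40²) = √5722.32 = 75.646


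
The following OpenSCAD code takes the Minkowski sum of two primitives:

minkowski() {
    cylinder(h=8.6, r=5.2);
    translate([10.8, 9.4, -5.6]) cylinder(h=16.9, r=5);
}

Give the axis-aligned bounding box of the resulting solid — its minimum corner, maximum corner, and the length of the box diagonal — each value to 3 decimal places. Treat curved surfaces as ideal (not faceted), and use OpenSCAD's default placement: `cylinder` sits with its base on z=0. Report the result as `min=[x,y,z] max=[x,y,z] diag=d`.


A = translate([10.8, 9.4, -5.6]) cylinder(h=16.9, r=5) → bbox [5.8,4.4,-5.6] .. [15.8,14.4,11.3]
B = cylinder(h=8.6, r=5.2) → bbox [-5.2,-5.2,0] .. [5.2,5.2,8.6]
lo = A.lo+B.lo = [5.8-5.2, 4.4-5.2, -5.6+0] = [0.600,-0.800,-5.600]
hi = A.hi+B.hi = [15.8+5.2, 14.4+5.2, 11.3+8.6] = [21.000,19.600,19.900]
diag = √(20.4²+20.4²+25.5²) = √1482.57 = 38.504

min=[0.600,-0.800,-5.600] max=[21.000,19.600,19.900] diag=38.504


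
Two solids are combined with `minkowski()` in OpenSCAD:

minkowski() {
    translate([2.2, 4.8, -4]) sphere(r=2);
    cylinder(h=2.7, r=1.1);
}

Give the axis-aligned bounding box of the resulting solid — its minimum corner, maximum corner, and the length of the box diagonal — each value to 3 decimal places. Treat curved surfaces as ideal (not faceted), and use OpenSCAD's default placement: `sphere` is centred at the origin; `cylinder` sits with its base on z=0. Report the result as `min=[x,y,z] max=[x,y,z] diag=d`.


min=[-0.900,1.700,-6.000] max=[5.300,7.900,0.700] diag=11.035

A = translate([2.2, 4.8, -4]) sphere(r=2) → bbox [0.2,2.8,-6] .. [4.2,6.8,-2]
B = cylinder(h=2.7, r=1.1) → bbox [-1.1,-1.1,0] .. [1.1,1.1,2.7]
lo = A.lo+B.lo = [0.2-1.1, 2.8-1.1, -6+0] = [-0.900,1.700,-6.000]
hi = A.hi+B.hi = [4.2+1.1, 6.8+1.1, -2+2.7] = [5.300,7.900,0.700]
diag = √(6.2²+6.2²+6.7²) = √121.77 = 11.035


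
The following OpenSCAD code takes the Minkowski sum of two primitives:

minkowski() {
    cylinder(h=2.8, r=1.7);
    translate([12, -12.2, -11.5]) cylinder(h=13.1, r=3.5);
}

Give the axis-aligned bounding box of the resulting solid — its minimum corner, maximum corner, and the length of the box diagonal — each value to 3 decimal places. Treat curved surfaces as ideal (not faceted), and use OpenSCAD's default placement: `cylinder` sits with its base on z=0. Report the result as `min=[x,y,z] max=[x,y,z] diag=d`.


A = translate([12, -12.2, -11.5]) cylinder(h=13.1, r=3.5) → bbox [8.5,-15.7,-11.5] .. [15.5,-8.7,1.6]
B = cylinder(h=2.8, r=1.7) → bbox [-1.7,-1.7,0] .. [1.7,1.7,2.8]
lo = A.lo+B.lo = [8.5-1.7, -15.7-1.7, -11.5+0] = [6.800,-17.400,-11.500]
hi = A.hi+B.hi = [15.5+1.7, -8.7+1.7, 1.6+2.8] = [17.200,-7.000,4.400]
diag = √(10.4²+10.4²+15.9²) = √469.13 = 21.659

min=[6.800,-17.400,-11.500] max=[17.200,-7.000,4.400] diag=21.659


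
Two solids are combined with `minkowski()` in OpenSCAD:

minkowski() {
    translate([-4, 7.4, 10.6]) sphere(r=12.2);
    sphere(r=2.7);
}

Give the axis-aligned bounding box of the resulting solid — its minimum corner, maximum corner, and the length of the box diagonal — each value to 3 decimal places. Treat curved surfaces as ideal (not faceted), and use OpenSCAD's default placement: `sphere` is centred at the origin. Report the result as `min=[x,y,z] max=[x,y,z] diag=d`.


A = translate([-4, 7.4, 10.6]) sphere(r=12.2) → bbox [-16.2,-4.8,-1.6] .. [8.2,19.6,22.8]
B = sphere(r=2.7) → bbox [-2.7,-2.7,-2.7] .. [2.7,2.7,2.7]
lo = A.lo+B.lo = [-16.2-2.7, -4.8-2.7, -1.6-2.7] = [-18.900,-7.500,-4.300]
hi = A.hi+B.hi = [8.2+2.7, 19.6+2.7, 22.8+2.7] = [10.900,22.300,25.500]
diag = √(29.8²+29.8²+29.8²) = √2664.12 = 51.615

min=[-18.900,-7.500,-4.300] max=[10.900,22.300,25.500] diag=51.615


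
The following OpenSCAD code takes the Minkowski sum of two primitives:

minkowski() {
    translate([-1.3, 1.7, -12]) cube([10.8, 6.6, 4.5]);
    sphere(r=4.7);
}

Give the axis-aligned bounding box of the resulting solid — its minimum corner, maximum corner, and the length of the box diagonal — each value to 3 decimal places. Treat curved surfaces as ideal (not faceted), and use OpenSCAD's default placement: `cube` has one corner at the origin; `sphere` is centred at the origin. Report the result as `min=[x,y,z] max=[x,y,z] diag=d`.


A = translate([-1.3, 1.7, -12]) cube([10.8, 6.6, 4.5]) → bbox [-1.3,1.7,-12] .. [9.5,8.3,-7.5]
B = sphere(r=4.7) → bbox [-4.7,-4.7,-4.7] .. [4.7,4.7,4.7]
lo = A.lo+B.lo = [-1.3-4.7, 1.7-4.7, -12-4.7] = [-6.000,-3.000,-16.700]
hi = A.hi+B.hi = [9.5+4.7, 8.3+4.7, -7.5+4.7] = [14.200,13.000,-2.800]
diag = √(20.2²+16²+13.9²) = √857.25 = 29.279

min=[-6.000,-3.000,-16.700] max=[14.200,13.000,-2.800] diag=29.279


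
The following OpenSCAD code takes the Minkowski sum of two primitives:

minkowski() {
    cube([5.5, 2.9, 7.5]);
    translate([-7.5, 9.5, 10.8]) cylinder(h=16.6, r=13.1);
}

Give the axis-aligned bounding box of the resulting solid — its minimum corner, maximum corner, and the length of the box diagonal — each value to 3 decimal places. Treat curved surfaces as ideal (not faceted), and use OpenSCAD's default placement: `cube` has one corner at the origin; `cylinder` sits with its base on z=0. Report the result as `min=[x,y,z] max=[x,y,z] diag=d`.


min=[-20.600,-3.600,10.800] max=[11.100,25.500,34.900] diag=49.320

A = translate([-7.5, 9.5, 10.8]) cylinder(h=16.6, r=13.1) → bbox [-20.6,-3.6,10.8] .. [5.6,22.6,27.4]
B = cube([5.5, 2.9, 7.5]) → bbox [0,0,0] .. [5.5,2.9,7.5]
lo = A.lo+B.lo = [-20.6+0, -3.6+0, 10.8+0] = [-20.600,-3.600,10.800]
hi = A.hi+B.hi = [5.6+5.5, 22.6+2.9, 27.4+7.5] = [11.100,25.500,34.900]
diag = √(31.7²+29.1²+24.1²) = √2432.51 = 49.320


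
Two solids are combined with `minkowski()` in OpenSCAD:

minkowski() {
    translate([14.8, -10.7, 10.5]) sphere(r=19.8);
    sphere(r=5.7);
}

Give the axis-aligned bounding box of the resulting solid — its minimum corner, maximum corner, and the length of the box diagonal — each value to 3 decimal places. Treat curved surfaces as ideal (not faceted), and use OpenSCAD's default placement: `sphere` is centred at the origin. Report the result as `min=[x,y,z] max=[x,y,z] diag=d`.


min=[-10.700,-36.200,-15.000] max=[40.300,14.800,36.000] diag=88.335

A = translate([14.8, -10.7, 10.5]) sphere(r=19.8) → bbox [-5,-30.5,-9.3] .. [34.6,9.1,30.3]
B = sphere(r=5.7) → bbox [-5.7,-5.7,-5.7] .. [5.7,5.7,5.7]
lo = A.lo+B.lo = [-5-5.7, -30.5-5.7, -9.3-5.7] = [-10.700,-36.200,-15.000]
hi = A.hi+B.hi = [34.6+5.7, 9.1+5.7, 30.3+5.7] = [40.300,14.800,36.000]
diag = √(51²+51²+51²) = √7803 = 88.335


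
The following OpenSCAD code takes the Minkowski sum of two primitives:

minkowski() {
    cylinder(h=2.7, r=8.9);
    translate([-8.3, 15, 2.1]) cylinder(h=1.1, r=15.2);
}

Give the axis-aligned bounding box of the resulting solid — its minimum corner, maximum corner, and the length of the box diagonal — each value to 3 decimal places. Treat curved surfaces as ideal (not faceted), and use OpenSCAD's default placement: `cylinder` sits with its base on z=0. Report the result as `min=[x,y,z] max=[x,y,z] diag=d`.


A = translate([-8.3, 15, 2.1]) cylinder(h=1.1, r=15.2) → bbox [-23.5,-0.2,2.1] .. [6.9,30.2,3.2]
B = cylinder(h=2.7, r=8.9) → bbox [-8.9,-8.9,0] .. [8.9,8.9,2.7]
lo = A.lo+B.lo = [-23.5-8.9, -0.2-8.9, 2.1+0] = [-32.400,-9.100,2.100]
hi = A.hi+B.hi = [6.9+8.9, 30.2+8.9, 3.2+2.7] = [15.800,39.100,5.900]
diag = √(48.2²+48.2²+3.8²) = √4660.92 = 68.271

min=[-32.400,-9.100,2.100] max=[15.800,39.100,5.900] diag=68.271


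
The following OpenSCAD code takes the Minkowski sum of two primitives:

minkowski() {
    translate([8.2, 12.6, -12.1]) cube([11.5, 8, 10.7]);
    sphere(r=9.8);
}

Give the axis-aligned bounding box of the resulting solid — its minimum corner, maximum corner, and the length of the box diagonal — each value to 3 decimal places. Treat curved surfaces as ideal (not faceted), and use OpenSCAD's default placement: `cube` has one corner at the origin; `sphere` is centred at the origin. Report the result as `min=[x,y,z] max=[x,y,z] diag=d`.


min=[-1.600,2.800,-21.900] max=[29.500,30.400,8.400] diag=51.450

A = translate([8.2, 12.6, -12.1]) cube([11.5, 8, 10.7]) → bbox [8.2,12.6,-12.1] .. [19.7,20.6,-1.4]
B = sphere(r=9.8) → bbox [-9.8,-9.8,-9.8] .. [9.8,9.8,9.8]
lo = A.lo+B.lo = [8.2-9.8, 12.6-9.8, -12.1-9.8] = [-1.600,2.800,-21.900]
hi = A.hi+B.hi = [19.7+9.8, 20.6+9.8, -1.4+9.8] = [29.500,30.400,8.400]
diag = √(31.1²+27.6²+30.3²) = √2647.06 = 51.450


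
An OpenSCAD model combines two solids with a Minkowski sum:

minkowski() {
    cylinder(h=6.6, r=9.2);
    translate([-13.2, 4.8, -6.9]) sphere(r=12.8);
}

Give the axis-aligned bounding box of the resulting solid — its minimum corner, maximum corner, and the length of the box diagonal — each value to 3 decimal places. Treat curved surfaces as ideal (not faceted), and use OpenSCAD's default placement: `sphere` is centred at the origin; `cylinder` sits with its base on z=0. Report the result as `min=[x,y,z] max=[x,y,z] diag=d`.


A = translate([-13.2, 4.8, -6.9]) sphere(r=12.8) → bbox [-26,-8,-19.7] .. [-0.4,17.6,5.9]
B = cylinder(h=6.6, r=9.2) → bbox [-9.2,-9.2,0] .. [9.2,9.2,6.6]
lo = A.lo+B.lo = [-26-9.2, -8-9.2, -19.7+0] = [-35.200,-17.200,-19.700]
hi = A.hi+B.hi = [-0.4+9.2, 17.6+9.2, 5.9+6.6] = [8.800,26.800,12.500]
diag = √(44²+44²+32.2²) = √4908.84 = 70.063

min=[-35.200,-17.200,-19.700] max=[8.800,26.800,12.500] diag=70.063


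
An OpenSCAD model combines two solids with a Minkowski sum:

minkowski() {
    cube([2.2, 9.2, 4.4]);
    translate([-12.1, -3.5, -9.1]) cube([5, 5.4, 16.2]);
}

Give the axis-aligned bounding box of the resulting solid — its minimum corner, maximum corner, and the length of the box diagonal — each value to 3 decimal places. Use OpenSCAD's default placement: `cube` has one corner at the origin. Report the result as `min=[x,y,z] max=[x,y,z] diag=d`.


A = translate([-12.1, -3.5, -9.1]) cube([5, 5.4, 16.2]) → bbox [-12.1,-3.5,-9.1] .. [-7.1,1.9,7.1]
B = cube([2.2, 9.2, 4.4]) → bbox [0,0,0] .. [2.2,9.2,4.4]
lo = A.lo+B.lo = [-12.1+0, -3.5+0, -9.1+0] = [-12.100,-3.500,-9.100]
hi = A.hi+B.hi = [-7.1+2.2, 1.9+9.2, 7.1+4.4] = [-4.900,11.100,11.500]
diag = √(7.2²+14.6²+20.6²) = √689.36 = 26.256

min=[-12.100,-3.500,-9.100] max=[-4.900,11.100,11.500] diag=26.256


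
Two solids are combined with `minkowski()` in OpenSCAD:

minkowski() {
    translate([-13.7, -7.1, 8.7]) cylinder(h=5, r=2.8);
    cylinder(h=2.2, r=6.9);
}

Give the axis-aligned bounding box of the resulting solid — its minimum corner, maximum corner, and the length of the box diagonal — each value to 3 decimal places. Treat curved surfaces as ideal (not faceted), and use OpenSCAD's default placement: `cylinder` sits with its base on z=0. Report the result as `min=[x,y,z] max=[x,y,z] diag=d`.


min=[-23.400,-16.800,8.700] max=[-4.000,2.600,15.900] diag=28.365

A = translate([-13.7, -7.1, 8.7]) cylinder(h=5, r=2.8) → bbox [-16.5,-9.9,8.7] .. [-10.9,-4.3,13.7]
B = cylinder(h=2.2, r=6.9) → bbox [-6.9,-6.9,0] .. [6.9,6.9,2.2]
lo = A.lo+B.lo = [-16.5-6.9, -9.9-6.9, 8.7+0] = [-23.400,-16.800,8.700]
hi = A.hi+B.hi = [-10.9+6.9, -4.3+6.9, 13.7+2.2] = [-4.000,2.600,15.900]
diag = √(19.4²+19.4²+7.2²) = √804.56 = 28.365


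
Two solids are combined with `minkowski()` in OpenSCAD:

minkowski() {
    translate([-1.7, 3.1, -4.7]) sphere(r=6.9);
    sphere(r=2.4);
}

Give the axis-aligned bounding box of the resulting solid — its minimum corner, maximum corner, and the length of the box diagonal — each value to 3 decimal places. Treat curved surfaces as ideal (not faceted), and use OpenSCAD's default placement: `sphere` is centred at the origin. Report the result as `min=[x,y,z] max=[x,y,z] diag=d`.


A = translate([-1.7, 3.1, -4.7]) sphere(r=6.9) → bbox [-8.6,-3.8,-11.6] .. [5.2,10,2.2]
B = sphere(r=2.4) → bbox [-2.4,-2.4,-2.4] .. [2.4,2.4,2.4]
lo = A.lo+B.lo = [-8.6-2.4, -3.8-2.4, -11.6-2.4] = [-11.000,-6.200,-14.000]
hi = A.hi+B.hi = [5.2+2.4, 10+2.4, 2.2+2.4] = [7.600,12.400,4.600]
diag = √(18.6²+18.6²+18.6²) = √1037.88 = 32.216

min=[-11.000,-6.200,-14.000] max=[7.600,12.400,4.600] diag=32.216


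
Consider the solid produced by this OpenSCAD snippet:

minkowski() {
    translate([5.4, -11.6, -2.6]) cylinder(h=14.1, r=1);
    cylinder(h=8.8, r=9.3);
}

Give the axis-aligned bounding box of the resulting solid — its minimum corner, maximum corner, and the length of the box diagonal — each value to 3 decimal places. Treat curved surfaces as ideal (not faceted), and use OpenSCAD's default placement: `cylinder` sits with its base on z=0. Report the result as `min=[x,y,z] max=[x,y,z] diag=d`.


A = translate([5.4, -11.6, -2.6]) cylinder(h=14.1, r=1) → bbox [4.4,-12.6,-2.6] .. [6.4,-10.6,11.5]
B = cylinder(h=8.8, r=9.3) → bbox [-9.3,-9.3,0] .. [9.3,9.3,8.8]
lo = A.lo+B.lo = [4.4-9.3, -12.6-9.3, -2.6+0] = [-4.900,-21.900,-2.600]
hi = A.hi+B.hi = [6.4+9.3, -10.6+9.3, 11.5+8.8] = [15.700,-1.300,20.300]
diag = √(20.6²+20.6²+22.9²) = √1373.13 = 37.056

min=[-4.900,-21.900,-2.600] max=[15.700,-1.300,20.300] diag=37.056


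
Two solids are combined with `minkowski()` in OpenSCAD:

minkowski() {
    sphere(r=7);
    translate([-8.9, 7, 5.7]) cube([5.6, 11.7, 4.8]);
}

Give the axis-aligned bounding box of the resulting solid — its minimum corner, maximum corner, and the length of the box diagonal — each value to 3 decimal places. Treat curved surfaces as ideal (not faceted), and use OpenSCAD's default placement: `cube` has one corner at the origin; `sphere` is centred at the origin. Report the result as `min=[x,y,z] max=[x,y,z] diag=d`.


min=[-15.900,0.000,-1.300] max=[3.700,25.700,17.500] diag=37.391

A = translate([-8.9, 7, 5.7]) cube([5.6, 11.7, 4.8]) → bbox [-8.9,7,5.7] .. [-3.3,18.7,10.5]
B = sphere(r=7) → bbox [-7,-7,-7] .. [7,7,7]
lo = A.lo+B.lo = [-8.9-7, 7-7, 5.7-7] = [-15.900,0.000,-1.300]
hi = A.hi+B.hi = [-3.3+7, 18.7+7, 10.5+7] = [3.700,25.700,17.500]
diag = √(19.6²+25.7²+18.8²) = √1398.09 = 37.391


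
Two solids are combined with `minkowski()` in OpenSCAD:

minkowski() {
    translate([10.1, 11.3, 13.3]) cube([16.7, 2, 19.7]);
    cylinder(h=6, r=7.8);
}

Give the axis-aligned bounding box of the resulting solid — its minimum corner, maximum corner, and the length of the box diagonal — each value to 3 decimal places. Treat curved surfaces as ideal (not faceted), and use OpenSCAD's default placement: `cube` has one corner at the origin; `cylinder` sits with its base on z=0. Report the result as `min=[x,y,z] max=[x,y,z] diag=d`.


min=[2.300,3.500,13.300] max=[34.600,21.100,39.000] diag=44.872

A = translate([10.1, 11.3, 13.3]) cube([16.7, 2, 19.7]) → bbox [10.1,11.3,13.3] .. [26.8,13.3,33]
B = cylinder(h=6, r=7.8) → bbox [-7.8,-7.8,0] .. [7.8,7.8,6]
lo = A.lo+B.lo = [10.1-7.8, 11.3-7.8, 13.3+0] = [2.300,3.500,13.300]
hi = A.hi+B.hi = [26.8+7.8, 13.3+7.8, 33+6] = [34.600,21.100,39.000]
diag = √(32.3²+17.6²+25.7²) = √2013.54 = 44.872


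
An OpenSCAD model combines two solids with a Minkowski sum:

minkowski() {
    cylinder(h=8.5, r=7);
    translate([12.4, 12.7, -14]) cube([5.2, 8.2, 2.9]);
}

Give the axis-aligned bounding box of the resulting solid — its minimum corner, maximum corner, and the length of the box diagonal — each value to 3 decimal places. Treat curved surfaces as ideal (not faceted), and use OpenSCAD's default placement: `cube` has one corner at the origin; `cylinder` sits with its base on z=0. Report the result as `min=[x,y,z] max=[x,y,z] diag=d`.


min=[5.400,5.700,-14.000] max=[24.600,27.900,-2.600] diag=31.487

A = translate([12.4, 12.7, -14]) cube([5.2, 8.2, 2.9]) → bbox [12.4,12.7,-14] .. [17.6,20.9,-11.1]
B = cylinder(h=8.5, r=7) → bbox [-7,-7,0] .. [7,7,8.5]
lo = A.lo+B.lo = [12.4-7, 12.7-7, -14+0] = [5.400,5.700,-14.000]
hi = A.hi+B.hi = [17.6+7, 20.9+7, -11.1+8.5] = [24.600,27.900,-2.600]
diag = √(19.2²+22.2²+11.4²) = √991.44 = 31.487


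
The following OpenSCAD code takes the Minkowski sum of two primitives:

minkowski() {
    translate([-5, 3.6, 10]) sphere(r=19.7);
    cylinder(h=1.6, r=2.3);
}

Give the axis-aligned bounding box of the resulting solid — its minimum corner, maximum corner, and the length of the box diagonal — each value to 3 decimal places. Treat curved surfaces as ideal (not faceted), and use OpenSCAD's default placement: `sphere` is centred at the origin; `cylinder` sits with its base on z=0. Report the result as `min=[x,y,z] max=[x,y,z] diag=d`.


A = translate([-5, 3.6, 10]) sphere(r=19.7) → bbox [-24.7,-16.1,-9.7] .. [14.7,23.3,29.7]
B = cylinder(h=1.6, r=2.3) → bbox [-2.3,-2.3,0] .. [2.3,2.3,1.6]
lo = A.lo+B.lo = [-24.7-2.3, -16.1-2.3, -9.7+0] = [-27.000,-18.400,-9.700]
hi = A.hi+B.hi = [14.7+2.3, 23.3+2.3, 29.7+1.6] = [17.000,25.600,31.300]
diag = √(44²+44²+41²) = √5553 = 74.518

min=[-27.000,-18.400,-9.700] max=[17.000,25.600,31.300] diag=74.518


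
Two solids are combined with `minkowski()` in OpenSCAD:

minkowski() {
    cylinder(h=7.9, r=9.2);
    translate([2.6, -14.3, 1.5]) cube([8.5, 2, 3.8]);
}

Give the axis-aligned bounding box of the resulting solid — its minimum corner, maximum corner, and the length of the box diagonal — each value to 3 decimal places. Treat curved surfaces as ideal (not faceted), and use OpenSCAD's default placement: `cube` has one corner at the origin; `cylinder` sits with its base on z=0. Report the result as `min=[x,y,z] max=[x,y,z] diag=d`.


A = translate([2.6, -14.3, 1.5]) cube([8.5, 2, 3.8]) → bbox [2.6,-14.3,1.5] .. [11.1,-12.3,5.3]
B = cylinder(h=7.9, r=9.2) → bbox [-9.2,-9.2,0] .. [9.2,9.2,7.9]
lo = A.lo+B.lo = [2.6-9.2, -14.3-9.2, 1.5+0] = [-6.600,-23.500,1.500]
hi = A.hi+B.hi = [11.1+9.2, -12.3+9.2, 5.3+7.9] = [20.300,-3.100,13.200]
diag = √(26.9²+20.4²+11.7²) = √1276.66 = 35.730

min=[-6.600,-23.500,1.500] max=[20.300,-3.100,13.200] diag=35.730


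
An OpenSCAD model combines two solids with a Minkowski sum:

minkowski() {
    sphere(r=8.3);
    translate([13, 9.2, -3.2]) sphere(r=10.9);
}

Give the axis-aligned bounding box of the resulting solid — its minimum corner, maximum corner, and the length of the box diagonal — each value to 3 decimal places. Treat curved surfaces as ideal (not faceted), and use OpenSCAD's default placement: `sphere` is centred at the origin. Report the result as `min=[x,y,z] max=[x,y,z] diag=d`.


min=[-6.200,-10.000,-22.400] max=[32.200,28.400,16.000] diag=66.511

A = translate([13, 9.2, -3.2]) sphere(r=10.9) → bbox [2.1,-1.7,-14.1] .. [23.9,20.1,7.7]
B = sphere(r=8.3) → bbox [-8.3,-8.3,-8.3] .. [8.3,8.3,8.3]
lo = A.lo+B.lo = [2.1-8.3, -1.7-8.3, -14.1-8.3] = [-6.200,-10.000,-22.400]
hi = A.hi+B.hi = [23.9+8.3, 20.1+8.3, 7.7+8.3] = [32.200,28.400,16.000]
diag = √(38.4²+38.4²+38.4²) = √4423.68 = 66.511


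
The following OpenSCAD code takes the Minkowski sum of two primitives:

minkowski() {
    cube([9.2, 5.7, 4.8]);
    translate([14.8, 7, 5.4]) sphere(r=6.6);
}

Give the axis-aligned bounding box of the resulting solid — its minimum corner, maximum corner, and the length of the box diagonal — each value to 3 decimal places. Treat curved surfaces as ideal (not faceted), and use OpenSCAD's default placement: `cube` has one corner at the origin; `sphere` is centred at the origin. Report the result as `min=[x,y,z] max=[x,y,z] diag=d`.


min=[8.200,0.400,-1.200] max=[30.600,19.300,16.800] diag=34.394

A = translate([14.8, 7, 5.4]) sphere(r=6.6) → bbox [8.2,0.4,-1.2] .. [21.4,13.6,12]
B = cube([9.2, 5.7, 4.8]) → bbox [0,0,0] .. [9.2,5.7,4.8]
lo = A.lo+B.lo = [8.2+0, 0.4+0, -1.2+0] = [8.200,0.400,-1.200]
hi = A.hi+B.hi = [21.4+9.2, 13.6+5.7, 12+4.8] = [30.600,19.300,16.800]
diag = √(22.4²+18.9²+18²) = √1182.97 = 34.394


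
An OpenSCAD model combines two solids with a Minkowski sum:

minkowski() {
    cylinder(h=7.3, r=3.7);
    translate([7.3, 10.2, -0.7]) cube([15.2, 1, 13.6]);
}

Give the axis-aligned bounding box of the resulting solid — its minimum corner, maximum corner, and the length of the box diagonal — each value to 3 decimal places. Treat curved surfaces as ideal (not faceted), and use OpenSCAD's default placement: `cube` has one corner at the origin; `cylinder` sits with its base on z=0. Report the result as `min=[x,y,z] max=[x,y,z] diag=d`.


min=[3.600,6.500,-0.700] max=[26.200,14.900,20.200] diag=31.908

A = translate([7.3, 10.2, -0.7]) cube([15.2, 1, 13.6]) → bbox [7.3,10.2,-0.7] .. [22.5,11.2,12.9]
B = cylinder(h=7.3, r=3.7) → bbox [-3.7,-3.7,0] .. [3.7,3.7,7.3]
lo = A.lo+B.lo = [7.3-3.7, 10.2-3.7, -0.7+0] = [3.600,6.500,-0.700]
hi = A.hi+B.hi = [22.5+3.7, 11.2+3.7, 12.9+7.3] = [26.200,14.900,20.200]
diag = √(22.6²+8.4²+20.9²) = √1018.13 = 31.908
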